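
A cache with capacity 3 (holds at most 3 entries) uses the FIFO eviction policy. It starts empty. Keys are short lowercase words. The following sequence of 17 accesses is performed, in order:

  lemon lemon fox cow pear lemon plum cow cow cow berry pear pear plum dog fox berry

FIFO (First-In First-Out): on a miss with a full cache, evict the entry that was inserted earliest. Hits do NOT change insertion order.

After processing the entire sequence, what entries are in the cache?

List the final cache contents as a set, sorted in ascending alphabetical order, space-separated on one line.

FIFO simulation (capacity=3):
  1. access lemon: MISS. Cache (old->new): [lemon]
  2. access lemon: HIT. Cache (old->new): [lemon]
  3. access fox: MISS. Cache (old->new): [lemon fox]
  4. access cow: MISS. Cache (old->new): [lemon fox cow]
  5. access pear: MISS, evict lemon. Cache (old->new): [fox cow pear]
  6. access lemon: MISS, evict fox. Cache (old->new): [cow pear lemon]
  7. access plum: MISS, evict cow. Cache (old->new): [pear lemon plum]
  8. access cow: MISS, evict pear. Cache (old->new): [lemon plum cow]
  9. access cow: HIT. Cache (old->new): [lemon plum cow]
  10. access cow: HIT. Cache (old->new): [lemon plum cow]
  11. access berry: MISS, evict lemon. Cache (old->new): [plum cow berry]
  12. access pear: MISS, evict plum. Cache (old->new): [cow berry pear]
  13. access pear: HIT. Cache (old->new): [cow berry pear]
  14. access plum: MISS, evict cow. Cache (old->new): [berry pear plum]
  15. access dog: MISS, evict berry. Cache (old->new): [pear plum dog]
  16. access fox: MISS, evict pear. Cache (old->new): [plum dog fox]
  17. access berry: MISS, evict plum. Cache (old->new): [dog fox berry]
Total: 4 hits, 13 misses, 10 evictions

Answer: berry dog fox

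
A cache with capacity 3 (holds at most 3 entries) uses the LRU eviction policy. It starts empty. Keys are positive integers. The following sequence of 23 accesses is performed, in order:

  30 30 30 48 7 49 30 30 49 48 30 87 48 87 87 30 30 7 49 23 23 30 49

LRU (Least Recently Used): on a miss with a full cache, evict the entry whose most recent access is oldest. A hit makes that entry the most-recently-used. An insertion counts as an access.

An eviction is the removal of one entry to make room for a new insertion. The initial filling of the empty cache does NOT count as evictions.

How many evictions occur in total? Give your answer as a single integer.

Answer: 8

Derivation:
LRU simulation (capacity=3):
  1. access 30: MISS. Cache (LRU->MRU): [30]
  2. access 30: HIT. Cache (LRU->MRU): [30]
  3. access 30: HIT. Cache (LRU->MRU): [30]
  4. access 48: MISS. Cache (LRU->MRU): [30 48]
  5. access 7: MISS. Cache (LRU->MRU): [30 48 7]
  6. access 49: MISS, evict 30. Cache (LRU->MRU): [48 7 49]
  7. access 30: MISS, evict 48. Cache (LRU->MRU): [7 49 30]
  8. access 30: HIT. Cache (LRU->MRU): [7 49 30]
  9. access 49: HIT. Cache (LRU->MRU): [7 30 49]
  10. access 48: MISS, evict 7. Cache (LRU->MRU): [30 49 48]
  11. access 30: HIT. Cache (LRU->MRU): [49 48 30]
  12. access 87: MISS, evict 49. Cache (LRU->MRU): [48 30 87]
  13. access 48: HIT. Cache (LRU->MRU): [30 87 48]
  14. access 87: HIT. Cache (LRU->MRU): [30 48 87]
  15. access 87: HIT. Cache (LRU->MRU): [30 48 87]
  16. access 30: HIT. Cache (LRU->MRU): [48 87 30]
  17. access 30: HIT. Cache (LRU->MRU): [48 87 30]
  18. access 7: MISS, evict 48. Cache (LRU->MRU): [87 30 7]
  19. access 49: MISS, evict 87. Cache (LRU->MRU): [30 7 49]
  20. access 23: MISS, evict 30. Cache (LRU->MRU): [7 49 23]
  21. access 23: HIT. Cache (LRU->MRU): [7 49 23]
  22. access 30: MISS, evict 7. Cache (LRU->MRU): [49 23 30]
  23. access 49: HIT. Cache (LRU->MRU): [23 30 49]
Total: 12 hits, 11 misses, 8 evictions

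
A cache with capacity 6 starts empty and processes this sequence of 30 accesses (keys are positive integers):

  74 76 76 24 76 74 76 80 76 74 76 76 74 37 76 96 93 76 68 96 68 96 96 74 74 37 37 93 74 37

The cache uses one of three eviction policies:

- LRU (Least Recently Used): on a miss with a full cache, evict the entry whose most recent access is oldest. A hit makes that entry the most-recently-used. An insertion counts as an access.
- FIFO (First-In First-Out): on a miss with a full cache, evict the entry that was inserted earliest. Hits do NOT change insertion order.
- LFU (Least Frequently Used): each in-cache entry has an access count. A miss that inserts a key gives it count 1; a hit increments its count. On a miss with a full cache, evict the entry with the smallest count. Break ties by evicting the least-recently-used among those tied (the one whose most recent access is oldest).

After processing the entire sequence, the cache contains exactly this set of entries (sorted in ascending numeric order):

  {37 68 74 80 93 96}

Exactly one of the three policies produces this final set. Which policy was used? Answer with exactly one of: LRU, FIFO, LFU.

Answer: FIFO

Derivation:
Simulating under each policy and comparing final sets:
  LRU: final set = {37 68 74 76 93 96} -> differs
  FIFO: final set = {37 68 74 80 93 96} -> MATCHES target
  LFU: final set = {37 68 74 76 93 96} -> differs
Only FIFO produces the target set.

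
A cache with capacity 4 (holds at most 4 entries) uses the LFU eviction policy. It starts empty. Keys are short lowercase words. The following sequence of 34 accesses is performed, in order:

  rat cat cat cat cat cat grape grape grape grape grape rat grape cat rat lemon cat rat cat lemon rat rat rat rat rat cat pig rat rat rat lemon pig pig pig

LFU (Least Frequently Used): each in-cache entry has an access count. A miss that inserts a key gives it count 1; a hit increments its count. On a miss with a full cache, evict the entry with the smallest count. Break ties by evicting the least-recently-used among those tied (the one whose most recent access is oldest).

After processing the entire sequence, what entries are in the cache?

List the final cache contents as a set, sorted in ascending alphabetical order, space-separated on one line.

Answer: cat grape pig rat

Derivation:
LFU simulation (capacity=4):
  1. access rat: MISS. Cache: [rat(c=1)]
  2. access cat: MISS. Cache: [rat(c=1) cat(c=1)]
  3. access cat: HIT, count now 2. Cache: [rat(c=1) cat(c=2)]
  4. access cat: HIT, count now 3. Cache: [rat(c=1) cat(c=3)]
  5. access cat: HIT, count now 4. Cache: [rat(c=1) cat(c=4)]
  6. access cat: HIT, count now 5. Cache: [rat(c=1) cat(c=5)]
  7. access grape: MISS. Cache: [rat(c=1) grape(c=1) cat(c=5)]
  8. access grape: HIT, count now 2. Cache: [rat(c=1) grape(c=2) cat(c=5)]
  9. access grape: HIT, count now 3. Cache: [rat(c=1) grape(c=3) cat(c=5)]
  10. access grape: HIT, count now 4. Cache: [rat(c=1) grape(c=4) cat(c=5)]
  11. access grape: HIT, count now 5. Cache: [rat(c=1) cat(c=5) grape(c=5)]
  12. access rat: HIT, count now 2. Cache: [rat(c=2) cat(c=5) grape(c=5)]
  13. access grape: HIT, count now 6. Cache: [rat(c=2) cat(c=5) grape(c=6)]
  14. access cat: HIT, count now 6. Cache: [rat(c=2) grape(c=6) cat(c=6)]
  15. access rat: HIT, count now 3. Cache: [rat(c=3) grape(c=6) cat(c=6)]
  16. access lemon: MISS. Cache: [lemon(c=1) rat(c=3) grape(c=6) cat(c=6)]
  17. access cat: HIT, count now 7. Cache: [lemon(c=1) rat(c=3) grape(c=6) cat(c=7)]
  18. access rat: HIT, count now 4. Cache: [lemon(c=1) rat(c=4) grape(c=6) cat(c=7)]
  19. access cat: HIT, count now 8. Cache: [lemon(c=1) rat(c=4) grape(c=6) cat(c=8)]
  20. access lemon: HIT, count now 2. Cache: [lemon(c=2) rat(c=4) grape(c=6) cat(c=8)]
  21. access rat: HIT, count now 5. Cache: [lemon(c=2) rat(c=5) grape(c=6) cat(c=8)]
  22. access rat: HIT, count now 6. Cache: [lemon(c=2) grape(c=6) rat(c=6) cat(c=8)]
  23. access rat: HIT, count now 7. Cache: [lemon(c=2) grape(c=6) rat(c=7) cat(c=8)]
  24. access rat: HIT, count now 8. Cache: [lemon(c=2) grape(c=6) cat(c=8) rat(c=8)]
  25. access rat: HIT, count now 9. Cache: [lemon(c=2) grape(c=6) cat(c=8) rat(c=9)]
  26. access cat: HIT, count now 9. Cache: [lemon(c=2) grape(c=6) rat(c=9) cat(c=9)]
  27. access pig: MISS, evict lemon(c=2). Cache: [pig(c=1) grape(c=6) rat(c=9) cat(c=9)]
  28. access rat: HIT, count now 10. Cache: [pig(c=1) grape(c=6) cat(c=9) rat(c=10)]
  29. access rat: HIT, count now 11. Cache: [pig(c=1) grape(c=6) cat(c=9) rat(c=11)]
  30. access rat: HIT, count now 12. Cache: [pig(c=1) grape(c=6) cat(c=9) rat(c=12)]
  31. access lemon: MISS, evict pig(c=1). Cache: [lemon(c=1) grape(c=6) cat(c=9) rat(c=12)]
  32. access pig: MISS, evict lemon(c=1). Cache: [pig(c=1) grape(c=6) cat(c=9) rat(c=12)]
  33. access pig: HIT, count now 2. Cache: [pig(c=2) grape(c=6) cat(c=9) rat(c=12)]
  34. access pig: HIT, count now 3. Cache: [pig(c=3) grape(c=6) cat(c=9) rat(c=12)]
Total: 27 hits, 7 misses, 3 evictions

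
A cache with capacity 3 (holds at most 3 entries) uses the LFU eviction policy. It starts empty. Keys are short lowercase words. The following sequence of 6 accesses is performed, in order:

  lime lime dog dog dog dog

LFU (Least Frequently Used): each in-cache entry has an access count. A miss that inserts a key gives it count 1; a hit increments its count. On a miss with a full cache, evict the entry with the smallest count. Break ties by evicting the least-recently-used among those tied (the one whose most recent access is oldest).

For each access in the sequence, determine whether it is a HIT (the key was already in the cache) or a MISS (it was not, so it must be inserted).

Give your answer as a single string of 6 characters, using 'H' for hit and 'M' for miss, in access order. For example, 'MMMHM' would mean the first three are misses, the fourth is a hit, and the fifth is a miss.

LFU simulation (capacity=3):
  1. access lime: MISS. Cache: [lime(c=1)]
  2. access lime: HIT, count now 2. Cache: [lime(c=2)]
  3. access dog: MISS. Cache: [dog(c=1) lime(c=2)]
  4. access dog: HIT, count now 2. Cache: [lime(c=2) dog(c=2)]
  5. access dog: HIT, count now 3. Cache: [lime(c=2) dog(c=3)]
  6. access dog: HIT, count now 4. Cache: [lime(c=2) dog(c=4)]
Total: 4 hits, 2 misses, 0 evictions

Answer: MHMHHH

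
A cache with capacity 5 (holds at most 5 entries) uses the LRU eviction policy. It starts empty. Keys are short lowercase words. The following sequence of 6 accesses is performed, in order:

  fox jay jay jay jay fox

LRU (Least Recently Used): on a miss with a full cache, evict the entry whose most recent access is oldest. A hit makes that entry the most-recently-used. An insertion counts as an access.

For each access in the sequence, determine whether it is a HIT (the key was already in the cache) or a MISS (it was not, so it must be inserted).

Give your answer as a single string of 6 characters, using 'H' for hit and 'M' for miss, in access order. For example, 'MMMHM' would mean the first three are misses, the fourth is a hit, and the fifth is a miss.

LRU simulation (capacity=5):
  1. access fox: MISS. Cache (LRU->MRU): [fox]
  2. access jay: MISS. Cache (LRU->MRU): [fox jay]
  3. access jay: HIT. Cache (LRU->MRU): [fox jay]
  4. access jay: HIT. Cache (LRU->MRU): [fox jay]
  5. access jay: HIT. Cache (LRU->MRU): [fox jay]
  6. access fox: HIT. Cache (LRU->MRU): [jay fox]
Total: 4 hits, 2 misses, 0 evictions

Answer: MMHHHH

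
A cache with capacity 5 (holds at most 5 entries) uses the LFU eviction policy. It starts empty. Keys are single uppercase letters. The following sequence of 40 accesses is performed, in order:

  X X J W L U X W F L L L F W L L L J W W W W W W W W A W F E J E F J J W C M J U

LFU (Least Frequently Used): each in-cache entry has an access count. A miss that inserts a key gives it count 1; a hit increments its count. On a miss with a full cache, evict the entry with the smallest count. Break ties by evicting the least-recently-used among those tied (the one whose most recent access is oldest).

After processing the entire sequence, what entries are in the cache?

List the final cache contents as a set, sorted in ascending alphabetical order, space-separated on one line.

LFU simulation (capacity=5):
  1. access X: MISS. Cache: [X(c=1)]
  2. access X: HIT, count now 2. Cache: [X(c=2)]
  3. access J: MISS. Cache: [J(c=1) X(c=2)]
  4. access W: MISS. Cache: [J(c=1) W(c=1) X(c=2)]
  5. access L: MISS. Cache: [J(c=1) W(c=1) L(c=1) X(c=2)]
  6. access U: MISS. Cache: [J(c=1) W(c=1) L(c=1) U(c=1) X(c=2)]
  7. access X: HIT, count now 3. Cache: [J(c=1) W(c=1) L(c=1) U(c=1) X(c=3)]
  8. access W: HIT, count now 2. Cache: [J(c=1) L(c=1) U(c=1) W(c=2) X(c=3)]
  9. access F: MISS, evict J(c=1). Cache: [L(c=1) U(c=1) F(c=1) W(c=2) X(c=3)]
  10. access L: HIT, count now 2. Cache: [U(c=1) F(c=1) W(c=2) L(c=2) X(c=3)]
  11. access L: HIT, count now 3. Cache: [U(c=1) F(c=1) W(c=2) X(c=3) L(c=3)]
  12. access L: HIT, count now 4. Cache: [U(c=1) F(c=1) W(c=2) X(c=3) L(c=4)]
  13. access F: HIT, count now 2. Cache: [U(c=1) W(c=2) F(c=2) X(c=3) L(c=4)]
  14. access W: HIT, count now 3. Cache: [U(c=1) F(c=2) X(c=3) W(c=3) L(c=4)]
  15. access L: HIT, count now 5. Cache: [U(c=1) F(c=2) X(c=3) W(c=3) L(c=5)]
  16. access L: HIT, count now 6. Cache: [U(c=1) F(c=2) X(c=3) W(c=3) L(c=6)]
  17. access L: HIT, count now 7. Cache: [U(c=1) F(c=2) X(c=3) W(c=3) L(c=7)]
  18. access J: MISS, evict U(c=1). Cache: [J(c=1) F(c=2) X(c=3) W(c=3) L(c=7)]
  19. access W: HIT, count now 4. Cache: [J(c=1) F(c=2) X(c=3) W(c=4) L(c=7)]
  20. access W: HIT, count now 5. Cache: [J(c=1) F(c=2) X(c=3) W(c=5) L(c=7)]
  21. access W: HIT, count now 6. Cache: [J(c=1) F(c=2) X(c=3) W(c=6) L(c=7)]
  22. access W: HIT, count now 7. Cache: [J(c=1) F(c=2) X(c=3) L(c=7) W(c=7)]
  23. access W: HIT, count now 8. Cache: [J(c=1) F(c=2) X(c=3) L(c=7) W(c=8)]
  24. access W: HIT, count now 9. Cache: [J(c=1) F(c=2) X(c=3) L(c=7) W(c=9)]
  25. access W: HIT, count now 10. Cache: [J(c=1) F(c=2) X(c=3) L(c=7) W(c=10)]
  26. access W: HIT, count now 11. Cache: [J(c=1) F(c=2) X(c=3) L(c=7) W(c=11)]
  27. access A: MISS, evict J(c=1). Cache: [A(c=1) F(c=2) X(c=3) L(c=7) W(c=11)]
  28. access W: HIT, count now 12. Cache: [A(c=1) F(c=2) X(c=3) L(c=7) W(c=12)]
  29. access F: HIT, count now 3. Cache: [A(c=1) X(c=3) F(c=3) L(c=7) W(c=12)]
  30. access E: MISS, evict A(c=1). Cache: [E(c=1) X(c=3) F(c=3) L(c=7) W(c=12)]
  31. access J: MISS, evict E(c=1). Cache: [J(c=1) X(c=3) F(c=3) L(c=7) W(c=12)]
  32. access E: MISS, evict J(c=1). Cache: [E(c=1) X(c=3) F(c=3) L(c=7) W(c=12)]
  33. access F: HIT, count now 4. Cache: [E(c=1) X(c=3) F(c=4) L(c=7) W(c=12)]
  34. access J: MISS, evict E(c=1). Cache: [J(c=1) X(c=3) F(c=4) L(c=7) W(c=12)]
  35. access J: HIT, count now 2. Cache: [J(c=2) X(c=3) F(c=4) L(c=7) W(c=12)]
  36. access W: HIT, count now 13. Cache: [J(c=2) X(c=3) F(c=4) L(c=7) W(c=13)]
  37. access C: MISS, evict J(c=2). Cache: [C(c=1) X(c=3) F(c=4) L(c=7) W(c=13)]
  38. access M: MISS, evict C(c=1). Cache: [M(c=1) X(c=3) F(c=4) L(c=7) W(c=13)]
  39. access J: MISS, evict M(c=1). Cache: [J(c=1) X(c=3) F(c=4) L(c=7) W(c=13)]
  40. access U: MISS, evict J(c=1). Cache: [U(c=1) X(c=3) F(c=4) L(c=7) W(c=13)]
Total: 24 hits, 16 misses, 11 evictions

Answer: F L U W X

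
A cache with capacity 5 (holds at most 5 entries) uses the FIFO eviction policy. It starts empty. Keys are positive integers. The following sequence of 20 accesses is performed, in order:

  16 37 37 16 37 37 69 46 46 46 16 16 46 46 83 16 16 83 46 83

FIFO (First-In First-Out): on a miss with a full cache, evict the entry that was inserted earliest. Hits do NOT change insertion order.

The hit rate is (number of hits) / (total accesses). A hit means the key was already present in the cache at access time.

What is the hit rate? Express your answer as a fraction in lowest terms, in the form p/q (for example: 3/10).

Answer: 3/4

Derivation:
FIFO simulation (capacity=5):
  1. access 16: MISS. Cache (old->new): [16]
  2. access 37: MISS. Cache (old->new): [16 37]
  3. access 37: HIT. Cache (old->new): [16 37]
  4. access 16: HIT. Cache (old->new): [16 37]
  5. access 37: HIT. Cache (old->new): [16 37]
  6. access 37: HIT. Cache (old->new): [16 37]
  7. access 69: MISS. Cache (old->new): [16 37 69]
  8. access 46: MISS. Cache (old->new): [16 37 69 46]
  9. access 46: HIT. Cache (old->new): [16 37 69 46]
  10. access 46: HIT. Cache (old->new): [16 37 69 46]
  11. access 16: HIT. Cache (old->new): [16 37 69 46]
  12. access 16: HIT. Cache (old->new): [16 37 69 46]
  13. access 46: HIT. Cache (old->new): [16 37 69 46]
  14. access 46: HIT. Cache (old->new): [16 37 69 46]
  15. access 83: MISS. Cache (old->new): [16 37 69 46 83]
  16. access 16: HIT. Cache (old->new): [16 37 69 46 83]
  17. access 16: HIT. Cache (old->new): [16 37 69 46 83]
  18. access 83: HIT. Cache (old->new): [16 37 69 46 83]
  19. access 46: HIT. Cache (old->new): [16 37 69 46 83]
  20. access 83: HIT. Cache (old->new): [16 37 69 46 83]
Total: 15 hits, 5 misses, 0 evictions

Hit rate = 15/20 = 3/4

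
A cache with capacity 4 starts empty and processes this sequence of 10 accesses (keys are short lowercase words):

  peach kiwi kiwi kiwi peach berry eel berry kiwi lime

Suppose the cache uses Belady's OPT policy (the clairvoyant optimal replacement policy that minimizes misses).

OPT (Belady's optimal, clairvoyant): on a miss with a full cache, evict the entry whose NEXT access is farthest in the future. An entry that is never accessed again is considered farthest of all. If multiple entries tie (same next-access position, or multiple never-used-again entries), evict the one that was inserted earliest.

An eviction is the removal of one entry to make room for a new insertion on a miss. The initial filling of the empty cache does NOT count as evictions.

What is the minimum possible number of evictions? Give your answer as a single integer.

OPT (Belady) simulation (capacity=4):
  1. access peach: MISS. Cache: [peach]
  2. access kiwi: MISS. Cache: [peach kiwi]
  3. access kiwi: HIT. Next use of kiwi: step 4. Cache: [peach kiwi]
  4. access kiwi: HIT. Next use of kiwi: step 9. Cache: [peach kiwi]
  5. access peach: HIT. Next use of peach: never. Cache: [peach kiwi]
  6. access berry: MISS. Cache: [peach kiwi berry]
  7. access eel: MISS. Cache: [peach kiwi berry eel]
  8. access berry: HIT. Next use of berry: never. Cache: [peach kiwi berry eel]
  9. access kiwi: HIT. Next use of kiwi: never. Cache: [peach kiwi berry eel]
  10. access lime: MISS, evict peach (next use: never). Cache: [kiwi berry eel lime]
Total: 5 hits, 5 misses, 1 evictions

Answer: 1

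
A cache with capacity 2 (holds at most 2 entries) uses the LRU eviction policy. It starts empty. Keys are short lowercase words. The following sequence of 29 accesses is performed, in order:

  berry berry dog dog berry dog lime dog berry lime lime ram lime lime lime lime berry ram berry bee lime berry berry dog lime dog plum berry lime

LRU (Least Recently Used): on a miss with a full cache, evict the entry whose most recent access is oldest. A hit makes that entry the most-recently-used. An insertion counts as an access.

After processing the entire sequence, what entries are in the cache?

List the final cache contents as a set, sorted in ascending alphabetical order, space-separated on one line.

Answer: berry lime

Derivation:
LRU simulation (capacity=2):
  1. access berry: MISS. Cache (LRU->MRU): [berry]
  2. access berry: HIT. Cache (LRU->MRU): [berry]
  3. access dog: MISS. Cache (LRU->MRU): [berry dog]
  4. access dog: HIT. Cache (LRU->MRU): [berry dog]
  5. access berry: HIT. Cache (LRU->MRU): [dog berry]
  6. access dog: HIT. Cache (LRU->MRU): [berry dog]
  7. access lime: MISS, evict berry. Cache (LRU->MRU): [dog lime]
  8. access dog: HIT. Cache (LRU->MRU): [lime dog]
  9. access berry: MISS, evict lime. Cache (LRU->MRU): [dog berry]
  10. access lime: MISS, evict dog. Cache (LRU->MRU): [berry lime]
  11. access lime: HIT. Cache (LRU->MRU): [berry lime]
  12. access ram: MISS, evict berry. Cache (LRU->MRU): [lime ram]
  13. access lime: HIT. Cache (LRU->MRU): [ram lime]
  14. access lime: HIT. Cache (LRU->MRU): [ram lime]
  15. access lime: HIT. Cache (LRU->MRU): [ram lime]
  16. access lime: HIT. Cache (LRU->MRU): [ram lime]
  17. access berry: MISS, evict ram. Cache (LRU->MRU): [lime berry]
  18. access ram: MISS, evict lime. Cache (LRU->MRU): [berry ram]
  19. access berry: HIT. Cache (LRU->MRU): [ram berry]
  20. access bee: MISS, evict ram. Cache (LRU->MRU): [berry bee]
  21. access lime: MISS, evict berry. Cache (LRU->MRU): [bee lime]
  22. access berry: MISS, evict bee. Cache (LRU->MRU): [lime berry]
  23. access berry: HIT. Cache (LRU->MRU): [lime berry]
  24. access dog: MISS, evict lime. Cache (LRU->MRU): [berry dog]
  25. access lime: MISS, evict berry. Cache (LRU->MRU): [dog lime]
  26. access dog: HIT. Cache (LRU->MRU): [lime dog]
  27. access plum: MISS, evict lime. Cache (LRU->MRU): [dog plum]
  28. access berry: MISS, evict dog. Cache (LRU->MRU): [plum berry]
  29. access lime: MISS, evict plum. Cache (LRU->MRU): [berry lime]
Total: 13 hits, 16 misses, 14 evictions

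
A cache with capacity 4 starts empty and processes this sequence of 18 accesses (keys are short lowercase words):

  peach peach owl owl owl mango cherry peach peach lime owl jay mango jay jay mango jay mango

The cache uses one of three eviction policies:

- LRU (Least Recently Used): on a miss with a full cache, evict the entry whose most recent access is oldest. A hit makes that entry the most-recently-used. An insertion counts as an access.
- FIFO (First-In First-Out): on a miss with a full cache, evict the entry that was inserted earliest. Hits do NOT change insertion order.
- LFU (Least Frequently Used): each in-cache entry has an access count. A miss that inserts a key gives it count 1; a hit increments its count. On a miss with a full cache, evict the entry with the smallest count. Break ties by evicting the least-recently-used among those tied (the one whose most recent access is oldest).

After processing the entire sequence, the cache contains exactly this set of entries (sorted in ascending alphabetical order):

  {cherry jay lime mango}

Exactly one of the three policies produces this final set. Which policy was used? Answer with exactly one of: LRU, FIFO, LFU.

Answer: FIFO

Derivation:
Simulating under each policy and comparing final sets:
  LRU: final set = {jay lime mango owl} -> differs
  FIFO: final set = {cherry jay lime mango} -> MATCHES target
  LFU: final set = {jay mango owl peach} -> differs
Only FIFO produces the target set.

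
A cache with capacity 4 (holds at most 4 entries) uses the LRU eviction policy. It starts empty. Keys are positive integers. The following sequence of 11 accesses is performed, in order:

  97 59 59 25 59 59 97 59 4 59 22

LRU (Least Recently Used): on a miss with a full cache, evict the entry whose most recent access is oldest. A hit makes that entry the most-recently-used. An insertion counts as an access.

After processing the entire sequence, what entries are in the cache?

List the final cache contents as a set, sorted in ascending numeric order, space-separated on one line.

Answer: 4 22 59 97

Derivation:
LRU simulation (capacity=4):
  1. access 97: MISS. Cache (LRU->MRU): [97]
  2. access 59: MISS. Cache (LRU->MRU): [97 59]
  3. access 59: HIT. Cache (LRU->MRU): [97 59]
  4. access 25: MISS. Cache (LRU->MRU): [97 59 25]
  5. access 59: HIT. Cache (LRU->MRU): [97 25 59]
  6. access 59: HIT. Cache (LRU->MRU): [97 25 59]
  7. access 97: HIT. Cache (LRU->MRU): [25 59 97]
  8. access 59: HIT. Cache (LRU->MRU): [25 97 59]
  9. access 4: MISS. Cache (LRU->MRU): [25 97 59 4]
  10. access 59: HIT. Cache (LRU->MRU): [25 97 4 59]
  11. access 22: MISS, evict 25. Cache (LRU->MRU): [97 4 59 22]
Total: 6 hits, 5 misses, 1 evictions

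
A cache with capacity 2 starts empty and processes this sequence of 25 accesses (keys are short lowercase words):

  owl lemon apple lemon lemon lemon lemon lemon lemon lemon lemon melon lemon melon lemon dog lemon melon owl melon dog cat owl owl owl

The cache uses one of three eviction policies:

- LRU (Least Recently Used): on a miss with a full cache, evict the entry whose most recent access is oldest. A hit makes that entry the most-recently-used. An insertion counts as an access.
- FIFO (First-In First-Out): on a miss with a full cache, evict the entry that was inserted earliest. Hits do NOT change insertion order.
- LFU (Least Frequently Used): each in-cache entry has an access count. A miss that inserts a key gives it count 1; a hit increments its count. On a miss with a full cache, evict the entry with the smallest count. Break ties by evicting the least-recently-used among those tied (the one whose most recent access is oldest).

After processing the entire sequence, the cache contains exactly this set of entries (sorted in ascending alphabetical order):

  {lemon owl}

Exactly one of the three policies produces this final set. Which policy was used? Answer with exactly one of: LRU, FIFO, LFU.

Answer: LFU

Derivation:
Simulating under each policy and comparing final sets:
  LRU: final set = {cat owl} -> differs
  FIFO: final set = {cat owl} -> differs
  LFU: final set = {lemon owl} -> MATCHES target
Only LFU produces the target set.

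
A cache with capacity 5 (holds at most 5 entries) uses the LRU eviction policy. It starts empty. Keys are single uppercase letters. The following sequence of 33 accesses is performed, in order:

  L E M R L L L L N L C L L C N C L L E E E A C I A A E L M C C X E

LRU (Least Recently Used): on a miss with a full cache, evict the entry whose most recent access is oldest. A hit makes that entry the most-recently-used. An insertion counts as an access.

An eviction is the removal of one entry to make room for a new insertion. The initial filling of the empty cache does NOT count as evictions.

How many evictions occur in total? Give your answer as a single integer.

Answer: 7

Derivation:
LRU simulation (capacity=5):
  1. access L: MISS. Cache (LRU->MRU): [L]
  2. access E: MISS. Cache (LRU->MRU): [L E]
  3. access M: MISS. Cache (LRU->MRU): [L E M]
  4. access R: MISS. Cache (LRU->MRU): [L E M R]
  5. access L: HIT. Cache (LRU->MRU): [E M R L]
  6. access L: HIT. Cache (LRU->MRU): [E M R L]
  7. access L: HIT. Cache (LRU->MRU): [E M R L]
  8. access L: HIT. Cache (LRU->MRU): [E M R L]
  9. access N: MISS. Cache (LRU->MRU): [E M R L N]
  10. access L: HIT. Cache (LRU->MRU): [E M R N L]
  11. access C: MISS, evict E. Cache (LRU->MRU): [M R N L C]
  12. access L: HIT. Cache (LRU->MRU): [M R N C L]
  13. access L: HIT. Cache (LRU->MRU): [M R N C L]
  14. access C: HIT. Cache (LRU->MRU): [M R N L C]
  15. access N: HIT. Cache (LRU->MRU): [M R L C N]
  16. access C: HIT. Cache (LRU->MRU): [M R L N C]
  17. access L: HIT. Cache (LRU->MRU): [M R N C L]
  18. access L: HIT. Cache (LRU->MRU): [M R N C L]
  19. access E: MISS, evict M. Cache (LRU->MRU): [R N C L E]
  20. access E: HIT. Cache (LRU->MRU): [R N C L E]
  21. access E: HIT. Cache (LRU->MRU): [R N C L E]
  22. access A: MISS, evict R. Cache (LRU->MRU): [N C L E A]
  23. access C: HIT. Cache (LRU->MRU): [N L E A C]
  24. access I: MISS, evict N. Cache (LRU->MRU): [L E A C I]
  25. access A: HIT. Cache (LRU->MRU): [L E C I A]
  26. access A: HIT. Cache (LRU->MRU): [L E C I A]
  27. access E: HIT. Cache (LRU->MRU): [L C I A E]
  28. access L: HIT. Cache (LRU->MRU): [C I A E L]
  29. access M: MISS, evict C. Cache (LRU->MRU): [I A E L M]
  30. access C: MISS, evict I. Cache (LRU->MRU): [A E L M C]
  31. access C: HIT. Cache (LRU->MRU): [A E L M C]
  32. access X: MISS, evict A. Cache (LRU->MRU): [E L M C X]
  33. access E: HIT. Cache (LRU->MRU): [L M C X E]
Total: 21 hits, 12 misses, 7 evictions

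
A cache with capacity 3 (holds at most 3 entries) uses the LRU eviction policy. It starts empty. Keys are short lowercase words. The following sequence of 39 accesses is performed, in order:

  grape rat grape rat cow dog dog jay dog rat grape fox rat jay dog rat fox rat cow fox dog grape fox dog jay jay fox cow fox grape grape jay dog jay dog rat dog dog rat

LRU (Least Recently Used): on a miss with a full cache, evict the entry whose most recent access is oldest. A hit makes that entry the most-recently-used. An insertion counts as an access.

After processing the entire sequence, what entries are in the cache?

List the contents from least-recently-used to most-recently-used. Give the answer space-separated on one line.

LRU simulation (capacity=3):
  1. access grape: MISS. Cache (LRU->MRU): [grape]
  2. access rat: MISS. Cache (LRU->MRU): [grape rat]
  3. access grape: HIT. Cache (LRU->MRU): [rat grape]
  4. access rat: HIT. Cache (LRU->MRU): [grape rat]
  5. access cow: MISS. Cache (LRU->MRU): [grape rat cow]
  6. access dog: MISS, evict grape. Cache (LRU->MRU): [rat cow dog]
  7. access dog: HIT. Cache (LRU->MRU): [rat cow dog]
  8. access jay: MISS, evict rat. Cache (LRU->MRU): [cow dog jay]
  9. access dog: HIT. Cache (LRU->MRU): [cow jay dog]
  10. access rat: MISS, evict cow. Cache (LRU->MRU): [jay dog rat]
  11. access grape: MISS, evict jay. Cache (LRU->MRU): [dog rat grape]
  12. access fox: MISS, evict dog. Cache (LRU->MRU): [rat grape fox]
  13. access rat: HIT. Cache (LRU->MRU): [grape fox rat]
  14. access jay: MISS, evict grape. Cache (LRU->MRU): [fox rat jay]
  15. access dog: MISS, evict fox. Cache (LRU->MRU): [rat jay dog]
  16. access rat: HIT. Cache (LRU->MRU): [jay dog rat]
  17. access fox: MISS, evict jay. Cache (LRU->MRU): [dog rat fox]
  18. access rat: HIT. Cache (LRU->MRU): [dog fox rat]
  19. access cow: MISS, evict dog. Cache (LRU->MRU): [fox rat cow]
  20. access fox: HIT. Cache (LRU->MRU): [rat cow fox]
  21. access dog: MISS, evict rat. Cache (LRU->MRU): [cow fox dog]
  22. access grape: MISS, evict cow. Cache (LRU->MRU): [fox dog grape]
  23. access fox: HIT. Cache (LRU->MRU): [dog grape fox]
  24. access dog: HIT. Cache (LRU->MRU): [grape fox dog]
  25. access jay: MISS, evict grape. Cache (LRU->MRU): [fox dog jay]
  26. access jay: HIT. Cache (LRU->MRU): [fox dog jay]
  27. access fox: HIT. Cache (LRU->MRU): [dog jay fox]
  28. access cow: MISS, evict dog. Cache (LRU->MRU): [jay fox cow]
  29. access fox: HIT. Cache (LRU->MRU): [jay cow fox]
  30. access grape: MISS, evict jay. Cache (LRU->MRU): [cow fox grape]
  31. access grape: HIT. Cache (LRU->MRU): [cow fox grape]
  32. access jay: MISS, evict cow. Cache (LRU->MRU): [fox grape jay]
  33. access dog: MISS, evict fox. Cache (LRU->MRU): [grape jay dog]
  34. access jay: HIT. Cache (LRU->MRU): [grape dog jay]
  35. access dog: HIT. Cache (LRU->MRU): [grape jay dog]
  36. access rat: MISS, evict grape. Cache (LRU->MRU): [jay dog rat]
  37. access dog: HIT. Cache (LRU->MRU): [jay rat dog]
  38. access dog: HIT. Cache (LRU->MRU): [jay rat dog]
  39. access rat: HIT. Cache (LRU->MRU): [jay dog rat]
Total: 19 hits, 20 misses, 17 evictions

Answer: jay dog rat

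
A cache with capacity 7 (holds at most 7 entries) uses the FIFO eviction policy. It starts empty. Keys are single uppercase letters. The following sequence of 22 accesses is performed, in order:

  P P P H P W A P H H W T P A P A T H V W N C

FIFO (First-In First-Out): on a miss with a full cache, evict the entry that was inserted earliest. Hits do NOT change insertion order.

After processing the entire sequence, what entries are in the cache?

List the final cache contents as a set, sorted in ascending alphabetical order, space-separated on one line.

FIFO simulation (capacity=7):
  1. access P: MISS. Cache (old->new): [P]
  2. access P: HIT. Cache (old->new): [P]
  3. access P: HIT. Cache (old->new): [P]
  4. access H: MISS. Cache (old->new): [P H]
  5. access P: HIT. Cache (old->new): [P H]
  6. access W: MISS. Cache (old->new): [P H W]
  7. access A: MISS. Cache (old->new): [P H W A]
  8. access P: HIT. Cache (old->new): [P H W A]
  9. access H: HIT. Cache (old->new): [P H W A]
  10. access H: HIT. Cache (old->new): [P H W A]
  11. access W: HIT. Cache (old->new): [P H W A]
  12. access T: MISS. Cache (old->new): [P H W A T]
  13. access P: HIT. Cache (old->new): [P H W A T]
  14. access A: HIT. Cache (old->new): [P H W A T]
  15. access P: HIT. Cache (old->new): [P H W A T]
  16. access A: HIT. Cache (old->new): [P H W A T]
  17. access T: HIT. Cache (old->new): [P H W A T]
  18. access H: HIT. Cache (old->new): [P H W A T]
  19. access V: MISS. Cache (old->new): [P H W A T V]
  20. access W: HIT. Cache (old->new): [P H W A T V]
  21. access N: MISS. Cache (old->new): [P H W A T V N]
  22. access C: MISS, evict P. Cache (old->new): [H W A T V N C]
Total: 14 hits, 8 misses, 1 evictions

Answer: A C H N T V W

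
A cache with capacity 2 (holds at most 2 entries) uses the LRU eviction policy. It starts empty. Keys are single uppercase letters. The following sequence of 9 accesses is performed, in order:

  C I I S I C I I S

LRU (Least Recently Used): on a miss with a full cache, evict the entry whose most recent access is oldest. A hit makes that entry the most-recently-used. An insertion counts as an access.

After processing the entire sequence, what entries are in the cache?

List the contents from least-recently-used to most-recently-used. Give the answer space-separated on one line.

Answer: I S

Derivation:
LRU simulation (capacity=2):
  1. access C: MISS. Cache (LRU->MRU): [C]
  2. access I: MISS. Cache (LRU->MRU): [C I]
  3. access I: HIT. Cache (LRU->MRU): [C I]
  4. access S: MISS, evict C. Cache (LRU->MRU): [I S]
  5. access I: HIT. Cache (LRU->MRU): [S I]
  6. access C: MISS, evict S. Cache (LRU->MRU): [I C]
  7. access I: HIT. Cache (LRU->MRU): [C I]
  8. access I: HIT. Cache (LRU->MRU): [C I]
  9. access S: MISS, evict C. Cache (LRU->MRU): [I S]
Total: 4 hits, 5 misses, 3 evictions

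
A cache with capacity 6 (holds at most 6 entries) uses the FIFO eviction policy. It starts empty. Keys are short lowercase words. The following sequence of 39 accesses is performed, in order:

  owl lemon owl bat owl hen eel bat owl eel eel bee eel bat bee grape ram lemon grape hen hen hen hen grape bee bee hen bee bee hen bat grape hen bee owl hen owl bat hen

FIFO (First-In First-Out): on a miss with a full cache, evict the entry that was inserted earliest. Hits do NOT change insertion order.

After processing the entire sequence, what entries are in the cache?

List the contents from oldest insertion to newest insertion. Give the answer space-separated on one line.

Answer: grape ram lemon bat hen owl

Derivation:
FIFO simulation (capacity=6):
  1. access owl: MISS. Cache (old->new): [owl]
  2. access lemon: MISS. Cache (old->new): [owl lemon]
  3. access owl: HIT. Cache (old->new): [owl lemon]
  4. access bat: MISS. Cache (old->new): [owl lemon bat]
  5. access owl: HIT. Cache (old->new): [owl lemon bat]
  6. access hen: MISS. Cache (old->new): [owl lemon bat hen]
  7. access eel: MISS. Cache (old->new): [owl lemon bat hen eel]
  8. access bat: HIT. Cache (old->new): [owl lemon bat hen eel]
  9. access owl: HIT. Cache (old->new): [owl lemon bat hen eel]
  10. access eel: HIT. Cache (old->new): [owl lemon bat hen eel]
  11. access eel: HIT. Cache (old->new): [owl lemon bat hen eel]
  12. access bee: MISS. Cache (old->new): [owl lemon bat hen eel bee]
  13. access eel: HIT. Cache (old->new): [owl lemon bat hen eel bee]
  14. access bat: HIT. Cache (old->new): [owl lemon bat hen eel bee]
  15. access bee: HIT. Cache (old->new): [owl lemon bat hen eel bee]
  16. access grape: MISS, evict owl. Cache (old->new): [lemon bat hen eel bee grape]
  17. access ram: MISS, evict lemon. Cache (old->new): [bat hen eel bee grape ram]
  18. access lemon: MISS, evict bat. Cache (old->new): [hen eel bee grape ram lemon]
  19. access grape: HIT. Cache (old->new): [hen eel bee grape ram lemon]
  20. access hen: HIT. Cache (old->new): [hen eel bee grape ram lemon]
  21. access hen: HIT. Cache (old->new): [hen eel bee grape ram lemon]
  22. access hen: HIT. Cache (old->new): [hen eel bee grape ram lemon]
  23. access hen: HIT. Cache (old->new): [hen eel bee grape ram lemon]
  24. access grape: HIT. Cache (old->new): [hen eel bee grape ram lemon]
  25. access bee: HIT. Cache (old->new): [hen eel bee grape ram lemon]
  26. access bee: HIT. Cache (old->new): [hen eel bee grape ram lemon]
  27. access hen: HIT. Cache (old->new): [hen eel bee grape ram lemon]
  28. access bee: HIT. Cache (old->new): [hen eel bee grape ram lemon]
  29. access bee: HIT. Cache (old->new): [hen eel bee grape ram lemon]
  30. access hen: HIT. Cache (old->new): [hen eel bee grape ram lemon]
  31. access bat: MISS, evict hen. Cache (old->new): [eel bee grape ram lemon bat]
  32. access grape: HIT. Cache (old->new): [eel bee grape ram lemon bat]
  33. access hen: MISS, evict eel. Cache (old->new): [bee grape ram lemon bat hen]
  34. access bee: HIT. Cache (old->new): [bee grape ram lemon bat hen]
  35. access owl: MISS, evict bee. Cache (old->new): [grape ram lemon bat hen owl]
  36. access hen: HIT. Cache (old->new): [grape ram lemon bat hen owl]
  37. access owl: HIT. Cache (old->new): [grape ram lemon bat hen owl]
  38. access bat: HIT. Cache (old->new): [grape ram lemon bat hen owl]
  39. access hen: HIT. Cache (old->new): [grape ram lemon bat hen owl]
Total: 27 hits, 12 misses, 6 evictions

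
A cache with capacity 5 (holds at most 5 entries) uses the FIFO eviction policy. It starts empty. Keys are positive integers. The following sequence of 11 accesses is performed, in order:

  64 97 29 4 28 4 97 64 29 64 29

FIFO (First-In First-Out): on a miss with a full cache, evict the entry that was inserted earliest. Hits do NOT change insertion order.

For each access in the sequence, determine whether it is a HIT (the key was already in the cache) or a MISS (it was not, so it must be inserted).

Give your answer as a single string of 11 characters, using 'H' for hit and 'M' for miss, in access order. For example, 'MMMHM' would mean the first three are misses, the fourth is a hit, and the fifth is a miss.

FIFO simulation (capacity=5):
  1. access 64: MISS. Cache (old->new): [64]
  2. access 97: MISS. Cache (old->new): [64 97]
  3. access 29: MISS. Cache (old->new): [64 97 29]
  4. access 4: MISS. Cache (old->new): [64 97 29 4]
  5. access 28: MISS. Cache (old->new): [64 97 29 4 28]
  6. access 4: HIT. Cache (old->new): [64 97 29 4 28]
  7. access 97: HIT. Cache (old->new): [64 97 29 4 28]
  8. access 64: HIT. Cache (old->new): [64 97 29 4 28]
  9. access 29: HIT. Cache (old->new): [64 97 29 4 28]
  10. access 64: HIT. Cache (old->new): [64 97 29 4 28]
  11. access 29: HIT. Cache (old->new): [64 97 29 4 28]
Total: 6 hits, 5 misses, 0 evictions

Answer: MMMMMHHHHHH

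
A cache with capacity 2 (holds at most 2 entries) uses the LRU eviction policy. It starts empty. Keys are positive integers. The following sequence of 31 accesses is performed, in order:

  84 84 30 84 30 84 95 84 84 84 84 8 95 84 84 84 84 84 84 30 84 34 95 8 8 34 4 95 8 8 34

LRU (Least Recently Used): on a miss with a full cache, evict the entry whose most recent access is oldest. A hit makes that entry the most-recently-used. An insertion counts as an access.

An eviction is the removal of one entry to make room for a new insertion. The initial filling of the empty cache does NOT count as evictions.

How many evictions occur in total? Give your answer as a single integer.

Answer: 13

Derivation:
LRU simulation (capacity=2):
  1. access 84: MISS. Cache (LRU->MRU): [84]
  2. access 84: HIT. Cache (LRU->MRU): [84]
  3. access 30: MISS. Cache (LRU->MRU): [84 30]
  4. access 84: HIT. Cache (LRU->MRU): [30 84]
  5. access 30: HIT. Cache (LRU->MRU): [84 30]
  6. access 84: HIT. Cache (LRU->MRU): [30 84]
  7. access 95: MISS, evict 30. Cache (LRU->MRU): [84 95]
  8. access 84: HIT. Cache (LRU->MRU): [95 84]
  9. access 84: HIT. Cache (LRU->MRU): [95 84]
  10. access 84: HIT. Cache (LRU->MRU): [95 84]
  11. access 84: HIT. Cache (LRU->MRU): [95 84]
  12. access 8: MISS, evict 95. Cache (LRU->MRU): [84 8]
  13. access 95: MISS, evict 84. Cache (LRU->MRU): [8 95]
  14. access 84: MISS, evict 8. Cache (LRU->MRU): [95 84]
  15. access 84: HIT. Cache (LRU->MRU): [95 84]
  16. access 84: HIT. Cache (LRU->MRU): [95 84]
  17. access 84: HIT. Cache (LRU->MRU): [95 84]
  18. access 84: HIT. Cache (LRU->MRU): [95 84]
  19. access 84: HIT. Cache (LRU->MRU): [95 84]
  20. access 30: MISS, evict 95. Cache (LRU->MRU): [84 30]
  21. access 84: HIT. Cache (LRU->MRU): [30 84]
  22. access 34: MISS, evict 30. Cache (LRU->MRU): [84 34]
  23. access 95: MISS, evict 84. Cache (LRU->MRU): [34 95]
  24. access 8: MISS, evict 34. Cache (LRU->MRU): [95 8]
  25. access 8: HIT. Cache (LRU->MRU): [95 8]
  26. access 34: MISS, evict 95. Cache (LRU->MRU): [8 34]
  27. access 4: MISS, evict 8. Cache (LRU->MRU): [34 4]
  28. access 95: MISS, evict 34. Cache (LRU->MRU): [4 95]
  29. access 8: MISS, evict 4. Cache (LRU->MRU): [95 8]
  30. access 8: HIT. Cache (LRU->MRU): [95 8]
  31. access 34: MISS, evict 95. Cache (LRU->MRU): [8 34]
Total: 16 hits, 15 misses, 13 evictions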